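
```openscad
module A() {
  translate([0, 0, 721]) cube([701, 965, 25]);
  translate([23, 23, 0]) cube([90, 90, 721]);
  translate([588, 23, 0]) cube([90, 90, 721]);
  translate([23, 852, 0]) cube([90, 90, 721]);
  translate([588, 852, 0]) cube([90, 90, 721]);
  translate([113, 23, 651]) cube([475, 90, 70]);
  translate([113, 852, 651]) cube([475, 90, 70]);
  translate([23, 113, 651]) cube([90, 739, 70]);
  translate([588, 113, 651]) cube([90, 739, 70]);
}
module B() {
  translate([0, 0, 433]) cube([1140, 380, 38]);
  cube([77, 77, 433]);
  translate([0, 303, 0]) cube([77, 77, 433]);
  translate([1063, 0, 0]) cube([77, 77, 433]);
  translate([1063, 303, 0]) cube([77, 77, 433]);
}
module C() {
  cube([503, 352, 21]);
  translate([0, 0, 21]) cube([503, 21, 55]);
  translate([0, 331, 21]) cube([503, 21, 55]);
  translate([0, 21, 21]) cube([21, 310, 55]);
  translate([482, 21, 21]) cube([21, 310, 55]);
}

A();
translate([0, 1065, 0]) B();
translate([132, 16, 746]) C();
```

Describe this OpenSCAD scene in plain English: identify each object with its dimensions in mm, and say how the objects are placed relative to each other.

A is a table: top 701 mm (x) × 965 mm (y), 25 mm thick, upper face at z = 746 mm, on four 90×90 mm square legs, each inset 23 mm from the nearest pair of top edges, running from z = 0 to the bottom of the top. Four apron rails, 90 mm thick and 70 mm tall, run between adjacent legs with their top edges flush with the underside of the top and their outer faces flush with the legs' outer faces.

B is a long wooden bench with a 1140 mm (x) × 380 mm (y) seat, 38 mm thick, its top surface 471 mm above the floor. Four 77 mm square legs at the seat corners, flush with the edges, run from z = 0 to the seat underside.

C is an open storage box with external size 503×352×76 mm and wall thickness 21 mm (the base is also 21 mm thick). The base covers the whole footprint; the four walls stand on the base, with the y-facing walls full-width and the x-facing walls fitting between their inner faces.

The bench is on the floor beside the table on its +y side. The open box is on top of the table.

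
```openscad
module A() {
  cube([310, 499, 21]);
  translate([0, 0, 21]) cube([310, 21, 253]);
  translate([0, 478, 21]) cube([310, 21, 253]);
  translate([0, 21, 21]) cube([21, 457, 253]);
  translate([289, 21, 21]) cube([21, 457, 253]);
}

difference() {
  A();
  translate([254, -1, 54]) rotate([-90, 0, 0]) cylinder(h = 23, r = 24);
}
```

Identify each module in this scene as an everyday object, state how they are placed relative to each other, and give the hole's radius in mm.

The subtracted cylinder has r = 24 mm.

A is an open box. The open box has a circular hole through its front wall. The hole's radius is 24 mm.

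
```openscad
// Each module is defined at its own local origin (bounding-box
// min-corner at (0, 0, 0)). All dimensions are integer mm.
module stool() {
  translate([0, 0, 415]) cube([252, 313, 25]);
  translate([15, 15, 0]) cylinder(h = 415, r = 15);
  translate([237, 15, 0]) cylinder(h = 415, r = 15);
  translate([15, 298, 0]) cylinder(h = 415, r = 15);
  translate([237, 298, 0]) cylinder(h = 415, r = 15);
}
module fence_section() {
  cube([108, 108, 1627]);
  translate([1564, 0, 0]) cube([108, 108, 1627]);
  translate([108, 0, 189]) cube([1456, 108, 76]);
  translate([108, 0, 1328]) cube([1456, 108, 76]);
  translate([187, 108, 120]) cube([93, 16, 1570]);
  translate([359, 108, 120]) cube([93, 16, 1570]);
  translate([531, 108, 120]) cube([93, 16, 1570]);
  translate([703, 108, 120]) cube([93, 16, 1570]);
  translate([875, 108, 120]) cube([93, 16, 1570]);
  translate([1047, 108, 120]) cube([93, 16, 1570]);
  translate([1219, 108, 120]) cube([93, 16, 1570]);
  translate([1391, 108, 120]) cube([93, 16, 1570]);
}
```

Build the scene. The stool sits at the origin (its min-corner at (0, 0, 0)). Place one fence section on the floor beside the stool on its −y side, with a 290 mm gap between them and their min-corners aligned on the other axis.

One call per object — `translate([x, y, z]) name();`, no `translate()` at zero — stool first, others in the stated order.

stool();
translate([0, -414, 0]) fence_section();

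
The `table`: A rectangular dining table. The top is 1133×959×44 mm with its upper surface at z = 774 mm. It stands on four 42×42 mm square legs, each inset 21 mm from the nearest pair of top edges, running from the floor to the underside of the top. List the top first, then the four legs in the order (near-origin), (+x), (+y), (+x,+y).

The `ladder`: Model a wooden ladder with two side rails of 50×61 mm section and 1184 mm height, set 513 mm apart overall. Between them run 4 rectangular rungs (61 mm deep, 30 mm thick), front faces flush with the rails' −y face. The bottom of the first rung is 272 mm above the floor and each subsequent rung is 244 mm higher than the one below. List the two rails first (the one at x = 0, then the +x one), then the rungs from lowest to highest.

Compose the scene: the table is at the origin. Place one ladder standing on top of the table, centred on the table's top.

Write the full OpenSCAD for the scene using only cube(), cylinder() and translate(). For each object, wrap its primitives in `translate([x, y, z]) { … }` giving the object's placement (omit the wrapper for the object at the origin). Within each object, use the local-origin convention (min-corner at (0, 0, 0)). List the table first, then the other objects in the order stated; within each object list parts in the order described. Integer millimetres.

translate([0, 0, 730]) cube([1133, 959, 44]);
translate([21, 21, 0]) cube([42, 42, 730]);
translate([1070, 21, 0]) cube([42, 42, 730]);
translate([21, 896, 0]) cube([42, 42, 730]);
translate([1070, 896, 0]) cube([42, 42, 730]);
translate([310, 449, 774]) {
  cube([50, 61, 1184]);
  translate([463, 0, 0]) cube([50, 61, 1184]);
  translate([50, 0, 272]) cube([413, 61, 30]);
  translate([50, 0, 516]) cube([413, 61, 30]);
  translate([50, 0, 760]) cube([413, 61, 30]);
  translate([50, 0, 1004]) cube([413, 61, 30]);
}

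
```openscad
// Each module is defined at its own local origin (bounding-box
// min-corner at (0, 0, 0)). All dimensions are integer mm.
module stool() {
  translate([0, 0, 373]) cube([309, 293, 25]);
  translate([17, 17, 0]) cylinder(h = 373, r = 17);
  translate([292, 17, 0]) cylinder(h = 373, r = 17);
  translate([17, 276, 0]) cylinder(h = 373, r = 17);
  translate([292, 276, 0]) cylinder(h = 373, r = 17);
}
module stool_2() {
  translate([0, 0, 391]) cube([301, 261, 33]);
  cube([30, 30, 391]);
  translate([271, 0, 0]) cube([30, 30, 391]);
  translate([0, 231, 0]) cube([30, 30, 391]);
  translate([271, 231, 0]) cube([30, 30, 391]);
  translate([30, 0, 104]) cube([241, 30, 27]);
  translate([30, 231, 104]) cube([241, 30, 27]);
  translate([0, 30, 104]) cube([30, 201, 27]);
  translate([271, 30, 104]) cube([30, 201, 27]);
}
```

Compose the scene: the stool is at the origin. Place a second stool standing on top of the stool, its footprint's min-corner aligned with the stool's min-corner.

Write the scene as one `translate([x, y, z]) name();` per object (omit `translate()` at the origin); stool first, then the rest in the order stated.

stool();
translate([0, 0, 398]) stool_2();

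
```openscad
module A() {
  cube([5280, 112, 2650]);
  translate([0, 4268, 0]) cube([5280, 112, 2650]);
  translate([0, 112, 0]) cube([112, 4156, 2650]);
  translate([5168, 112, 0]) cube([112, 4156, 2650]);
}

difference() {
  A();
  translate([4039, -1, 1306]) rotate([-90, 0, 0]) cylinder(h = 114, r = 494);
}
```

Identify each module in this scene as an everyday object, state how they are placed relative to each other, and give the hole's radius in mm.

A is a house frame. The house frame has a circular hole through its front wall. The hole's radius is 494 mm.

The subtracted cylinder has r = 494 mm.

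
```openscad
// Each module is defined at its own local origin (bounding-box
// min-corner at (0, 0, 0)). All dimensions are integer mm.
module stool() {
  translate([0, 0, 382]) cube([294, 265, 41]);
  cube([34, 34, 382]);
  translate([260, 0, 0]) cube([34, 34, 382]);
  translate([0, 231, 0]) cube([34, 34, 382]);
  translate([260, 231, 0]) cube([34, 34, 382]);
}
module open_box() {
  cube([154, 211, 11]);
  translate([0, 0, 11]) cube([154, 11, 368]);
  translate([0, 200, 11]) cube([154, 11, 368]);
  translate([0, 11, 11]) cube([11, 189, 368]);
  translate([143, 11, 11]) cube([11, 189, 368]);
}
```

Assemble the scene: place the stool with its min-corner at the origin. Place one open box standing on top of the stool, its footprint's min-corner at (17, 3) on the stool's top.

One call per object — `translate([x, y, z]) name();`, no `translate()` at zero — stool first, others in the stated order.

stool();
translate([17, 3, 423]) open_box();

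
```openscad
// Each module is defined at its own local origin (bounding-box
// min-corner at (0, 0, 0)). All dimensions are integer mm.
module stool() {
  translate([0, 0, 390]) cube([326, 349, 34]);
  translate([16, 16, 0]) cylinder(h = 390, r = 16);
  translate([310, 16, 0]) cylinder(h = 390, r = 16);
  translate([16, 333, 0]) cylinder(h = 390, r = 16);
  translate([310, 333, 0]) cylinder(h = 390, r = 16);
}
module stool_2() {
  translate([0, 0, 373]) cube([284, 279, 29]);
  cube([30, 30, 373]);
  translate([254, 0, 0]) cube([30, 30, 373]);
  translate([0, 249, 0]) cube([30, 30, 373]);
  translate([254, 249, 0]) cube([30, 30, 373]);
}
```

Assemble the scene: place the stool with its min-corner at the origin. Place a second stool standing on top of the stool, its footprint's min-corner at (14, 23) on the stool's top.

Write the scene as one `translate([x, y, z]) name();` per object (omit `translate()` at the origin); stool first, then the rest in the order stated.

stool();
translate([14, 23, 424]) stool_2();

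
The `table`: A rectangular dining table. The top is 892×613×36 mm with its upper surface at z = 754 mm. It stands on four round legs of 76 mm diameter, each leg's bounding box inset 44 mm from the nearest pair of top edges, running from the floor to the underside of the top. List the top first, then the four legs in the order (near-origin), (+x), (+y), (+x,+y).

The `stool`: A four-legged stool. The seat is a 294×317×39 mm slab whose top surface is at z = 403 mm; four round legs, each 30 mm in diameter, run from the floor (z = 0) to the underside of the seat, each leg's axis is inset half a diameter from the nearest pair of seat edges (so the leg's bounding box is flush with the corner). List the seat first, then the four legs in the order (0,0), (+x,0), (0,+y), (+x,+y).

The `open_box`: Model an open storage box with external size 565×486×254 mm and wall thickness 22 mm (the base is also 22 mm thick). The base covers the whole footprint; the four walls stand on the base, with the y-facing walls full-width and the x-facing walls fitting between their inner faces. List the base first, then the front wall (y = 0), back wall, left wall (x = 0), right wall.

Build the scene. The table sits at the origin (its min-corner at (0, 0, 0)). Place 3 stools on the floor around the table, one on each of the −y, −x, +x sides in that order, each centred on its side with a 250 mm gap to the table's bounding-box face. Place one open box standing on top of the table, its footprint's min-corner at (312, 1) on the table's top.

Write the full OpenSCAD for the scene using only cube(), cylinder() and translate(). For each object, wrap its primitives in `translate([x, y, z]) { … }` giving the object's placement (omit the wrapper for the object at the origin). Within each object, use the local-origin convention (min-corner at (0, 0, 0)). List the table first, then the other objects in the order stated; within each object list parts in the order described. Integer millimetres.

translate([0, 0, 718]) cube([892, 613, 36]);
translate([82, 82, 0]) cylinder(h = 718, r = 38);
translate([810, 82, 0]) cylinder(h = 718, r = 38);
translate([82, 531, 0]) cylinder(h = 718, r = 38);
translate([810, 531, 0]) cylinder(h = 718, r = 38);
translate([299, -567, 0]) {
  translate([0, 0, 364]) cube([294, 317, 39]);
  translate([15, 15, 0]) cylinder(h = 364, r = 15);
  translate([279, 15, 0]) cylinder(h = 364, r = 15);
  translate([15, 302, 0]) cylinder(h = 364, r = 15);
  translate([279, 302, 0]) cylinder(h = 364, r = 15);
}
translate([-544, 148, 0]) {
  translate([0, 0, 364]) cube([294, 317, 39]);
  translate([15, 15, 0]) cylinder(h = 364, r = 15);
  translate([279, 15, 0]) cylinder(h = 364, r = 15);
  translate([15, 302, 0]) cylinder(h = 364, r = 15);
  translate([279, 302, 0]) cylinder(h = 364, r = 15);
}
translate([1142, 148, 0]) {
  translate([0, 0, 364]) cube([294, 317, 39]);
  translate([15, 15, 0]) cylinder(h = 364, r = 15);
  translate([279, 15, 0]) cylinder(h = 364, r = 15);
  translate([15, 302, 0]) cylinder(h = 364, r = 15);
  translate([279, 302, 0]) cylinder(h = 364, r = 15);
}
translate([312, 1, 754]) {
  cube([565, 486, 22]);
  translate([0, 0, 22]) cube([565, 22, 232]);
  translate([0, 464, 22]) cube([565, 22, 232]);
  translate([0, 22, 22]) cube([22, 442, 232]);
  translate([543, 22, 22]) cube([22, 442, 232]);
}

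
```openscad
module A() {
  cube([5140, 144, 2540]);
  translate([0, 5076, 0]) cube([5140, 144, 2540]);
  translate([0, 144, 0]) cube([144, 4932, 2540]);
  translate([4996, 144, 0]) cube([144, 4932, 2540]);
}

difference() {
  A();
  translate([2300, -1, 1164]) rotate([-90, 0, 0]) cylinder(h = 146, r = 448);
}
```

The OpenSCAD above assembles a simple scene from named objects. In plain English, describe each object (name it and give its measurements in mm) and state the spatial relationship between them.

A is a box-shaped house frame (walls only): outside footprint 5140×5220 mm, wall height 2540 mm, wall thickness 144 mm. The two y-facing walls run the full x-width; the two x-facing walls fit between the inner faces of the y-facing walls.

The house frame has a circular hole of radius 448 mm through its front wall, centred at (x = 2300, z = 1164).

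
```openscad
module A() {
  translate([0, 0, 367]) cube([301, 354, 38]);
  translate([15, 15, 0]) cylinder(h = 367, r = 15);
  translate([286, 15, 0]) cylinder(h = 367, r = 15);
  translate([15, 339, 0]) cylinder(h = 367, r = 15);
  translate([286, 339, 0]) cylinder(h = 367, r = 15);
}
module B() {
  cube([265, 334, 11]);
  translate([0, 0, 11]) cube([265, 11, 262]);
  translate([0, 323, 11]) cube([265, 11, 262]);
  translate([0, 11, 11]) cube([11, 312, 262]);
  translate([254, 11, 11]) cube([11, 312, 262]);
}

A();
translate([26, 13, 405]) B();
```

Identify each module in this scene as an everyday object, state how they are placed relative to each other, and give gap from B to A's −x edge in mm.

A is a stool. B is an open box. The open box is on top of the stool. The gap from the open box to the stool's −x edge is 26 mm.

The open box's min-x is at 26; the stool's min-x is 0; gap = 26 mm.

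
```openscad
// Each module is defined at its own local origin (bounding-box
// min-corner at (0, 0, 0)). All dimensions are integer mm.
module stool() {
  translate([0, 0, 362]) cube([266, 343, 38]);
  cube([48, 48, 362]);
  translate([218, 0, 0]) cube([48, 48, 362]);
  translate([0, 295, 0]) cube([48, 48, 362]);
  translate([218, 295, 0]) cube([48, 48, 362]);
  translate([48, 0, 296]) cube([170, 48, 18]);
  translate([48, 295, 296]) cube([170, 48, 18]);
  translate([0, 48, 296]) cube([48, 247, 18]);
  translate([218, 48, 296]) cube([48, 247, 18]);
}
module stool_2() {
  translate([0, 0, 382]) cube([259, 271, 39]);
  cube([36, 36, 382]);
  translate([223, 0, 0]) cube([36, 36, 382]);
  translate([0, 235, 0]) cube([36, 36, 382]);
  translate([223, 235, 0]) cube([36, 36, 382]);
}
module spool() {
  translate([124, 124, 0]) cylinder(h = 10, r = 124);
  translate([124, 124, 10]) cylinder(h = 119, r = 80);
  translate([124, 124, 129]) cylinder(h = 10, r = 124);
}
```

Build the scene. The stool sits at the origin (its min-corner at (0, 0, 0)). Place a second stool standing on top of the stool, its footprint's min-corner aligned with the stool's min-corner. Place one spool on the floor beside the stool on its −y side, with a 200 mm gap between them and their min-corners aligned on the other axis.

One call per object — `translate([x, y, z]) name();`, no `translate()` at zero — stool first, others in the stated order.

stool();
translate([0, 0, 400]) stool_2();
translate([0, -448, 0]) spool();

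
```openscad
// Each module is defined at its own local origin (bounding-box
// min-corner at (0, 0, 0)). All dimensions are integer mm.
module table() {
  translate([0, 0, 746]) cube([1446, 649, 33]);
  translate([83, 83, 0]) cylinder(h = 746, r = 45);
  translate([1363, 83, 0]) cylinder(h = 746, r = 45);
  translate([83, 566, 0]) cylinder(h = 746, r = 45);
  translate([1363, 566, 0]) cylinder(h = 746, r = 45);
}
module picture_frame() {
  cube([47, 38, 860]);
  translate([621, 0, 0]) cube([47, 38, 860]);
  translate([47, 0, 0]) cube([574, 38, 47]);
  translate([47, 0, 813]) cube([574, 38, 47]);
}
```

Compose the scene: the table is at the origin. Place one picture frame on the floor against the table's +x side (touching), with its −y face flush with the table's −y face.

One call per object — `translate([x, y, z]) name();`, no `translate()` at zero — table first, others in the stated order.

table();
translate([1446, 0, 0]) picture_frame();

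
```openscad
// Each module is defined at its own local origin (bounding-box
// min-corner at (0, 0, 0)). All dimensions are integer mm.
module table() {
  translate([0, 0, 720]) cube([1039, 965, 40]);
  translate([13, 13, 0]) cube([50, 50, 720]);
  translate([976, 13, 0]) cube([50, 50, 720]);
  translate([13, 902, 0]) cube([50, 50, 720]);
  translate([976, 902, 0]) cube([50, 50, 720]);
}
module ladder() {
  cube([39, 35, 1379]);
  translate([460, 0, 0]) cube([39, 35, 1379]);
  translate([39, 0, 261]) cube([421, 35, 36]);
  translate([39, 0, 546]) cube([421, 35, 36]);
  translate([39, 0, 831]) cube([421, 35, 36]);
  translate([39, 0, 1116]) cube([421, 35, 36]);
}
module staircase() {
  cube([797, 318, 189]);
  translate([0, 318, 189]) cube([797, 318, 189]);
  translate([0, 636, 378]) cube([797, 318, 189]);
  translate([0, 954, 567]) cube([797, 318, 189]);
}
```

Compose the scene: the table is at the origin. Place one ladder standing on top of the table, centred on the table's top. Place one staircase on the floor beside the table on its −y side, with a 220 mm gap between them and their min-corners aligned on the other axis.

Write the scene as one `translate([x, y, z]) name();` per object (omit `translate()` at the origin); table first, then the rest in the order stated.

table();
translate([270, 465, 760]) ladder();
translate([0, -1492, 0]) staircase();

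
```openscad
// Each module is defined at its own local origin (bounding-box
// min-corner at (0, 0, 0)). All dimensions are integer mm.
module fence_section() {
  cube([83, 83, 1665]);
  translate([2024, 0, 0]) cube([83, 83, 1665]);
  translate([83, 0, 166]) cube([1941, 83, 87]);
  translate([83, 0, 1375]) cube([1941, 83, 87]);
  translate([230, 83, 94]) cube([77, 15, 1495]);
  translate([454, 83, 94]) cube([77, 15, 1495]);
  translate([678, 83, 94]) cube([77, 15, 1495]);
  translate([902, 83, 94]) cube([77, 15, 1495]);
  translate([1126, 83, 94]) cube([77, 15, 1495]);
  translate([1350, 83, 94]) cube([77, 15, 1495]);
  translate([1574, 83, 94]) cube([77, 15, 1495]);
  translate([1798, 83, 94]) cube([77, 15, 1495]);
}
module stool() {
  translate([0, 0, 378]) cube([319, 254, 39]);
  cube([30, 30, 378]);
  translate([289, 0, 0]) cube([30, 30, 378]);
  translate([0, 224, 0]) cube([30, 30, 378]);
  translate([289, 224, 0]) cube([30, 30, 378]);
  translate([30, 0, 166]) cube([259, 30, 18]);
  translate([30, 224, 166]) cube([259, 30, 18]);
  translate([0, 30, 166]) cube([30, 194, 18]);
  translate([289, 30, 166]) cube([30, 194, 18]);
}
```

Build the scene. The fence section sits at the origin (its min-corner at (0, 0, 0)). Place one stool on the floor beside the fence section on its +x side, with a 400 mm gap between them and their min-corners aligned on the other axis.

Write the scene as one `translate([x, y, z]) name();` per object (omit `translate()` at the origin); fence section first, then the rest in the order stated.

fence_section();
translate([2507, 0, 0]) stool();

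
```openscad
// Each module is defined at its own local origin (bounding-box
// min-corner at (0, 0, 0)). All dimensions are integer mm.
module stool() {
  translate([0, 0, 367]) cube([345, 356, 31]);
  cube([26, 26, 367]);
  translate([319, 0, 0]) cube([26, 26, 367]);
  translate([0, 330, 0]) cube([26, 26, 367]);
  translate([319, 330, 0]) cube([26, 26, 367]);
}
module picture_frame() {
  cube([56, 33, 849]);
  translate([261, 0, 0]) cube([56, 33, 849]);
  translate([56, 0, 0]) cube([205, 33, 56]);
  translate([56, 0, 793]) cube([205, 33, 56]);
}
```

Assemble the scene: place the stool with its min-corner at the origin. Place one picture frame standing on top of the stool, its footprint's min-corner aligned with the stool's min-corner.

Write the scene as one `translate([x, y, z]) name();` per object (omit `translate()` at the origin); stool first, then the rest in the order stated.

stool();
translate([0, 0, 398]) picture_frame();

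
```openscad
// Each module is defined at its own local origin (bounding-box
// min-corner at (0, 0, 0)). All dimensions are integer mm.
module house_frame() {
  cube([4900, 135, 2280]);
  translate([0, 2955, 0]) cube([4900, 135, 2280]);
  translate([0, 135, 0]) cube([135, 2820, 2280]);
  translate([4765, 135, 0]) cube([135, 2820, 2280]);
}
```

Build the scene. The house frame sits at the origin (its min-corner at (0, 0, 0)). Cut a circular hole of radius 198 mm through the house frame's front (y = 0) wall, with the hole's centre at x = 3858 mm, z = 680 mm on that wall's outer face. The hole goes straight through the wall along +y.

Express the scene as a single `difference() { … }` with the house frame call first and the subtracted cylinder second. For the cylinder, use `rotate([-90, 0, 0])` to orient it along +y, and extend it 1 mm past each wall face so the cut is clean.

difference() {
  house_frame();
  translate([3858, -1, 680]) rotate([-90, 0, 0]) cylinder(h = 137, r = 198);
}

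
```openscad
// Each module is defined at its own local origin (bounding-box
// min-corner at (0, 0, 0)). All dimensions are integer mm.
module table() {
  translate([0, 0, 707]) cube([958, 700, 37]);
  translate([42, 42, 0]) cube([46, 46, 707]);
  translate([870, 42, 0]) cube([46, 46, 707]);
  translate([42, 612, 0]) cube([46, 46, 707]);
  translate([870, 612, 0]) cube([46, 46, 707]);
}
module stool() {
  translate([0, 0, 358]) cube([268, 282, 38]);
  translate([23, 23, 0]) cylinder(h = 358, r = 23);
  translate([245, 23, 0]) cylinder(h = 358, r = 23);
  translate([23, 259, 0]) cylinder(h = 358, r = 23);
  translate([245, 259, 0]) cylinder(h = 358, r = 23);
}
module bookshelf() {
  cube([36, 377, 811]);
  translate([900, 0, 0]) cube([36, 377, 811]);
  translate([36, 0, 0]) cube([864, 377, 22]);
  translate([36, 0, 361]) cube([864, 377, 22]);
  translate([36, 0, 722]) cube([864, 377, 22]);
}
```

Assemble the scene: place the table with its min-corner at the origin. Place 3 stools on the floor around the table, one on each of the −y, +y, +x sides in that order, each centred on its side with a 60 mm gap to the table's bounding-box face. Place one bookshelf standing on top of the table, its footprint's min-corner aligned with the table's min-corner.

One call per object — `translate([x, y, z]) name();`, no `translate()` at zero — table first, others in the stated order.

table();
translate([345, -342, 0]) stool();
translate([345, 760, 0]) stool();
translate([1018, 209, 0]) stool();
translate([0, 0, 744]) bookshelf();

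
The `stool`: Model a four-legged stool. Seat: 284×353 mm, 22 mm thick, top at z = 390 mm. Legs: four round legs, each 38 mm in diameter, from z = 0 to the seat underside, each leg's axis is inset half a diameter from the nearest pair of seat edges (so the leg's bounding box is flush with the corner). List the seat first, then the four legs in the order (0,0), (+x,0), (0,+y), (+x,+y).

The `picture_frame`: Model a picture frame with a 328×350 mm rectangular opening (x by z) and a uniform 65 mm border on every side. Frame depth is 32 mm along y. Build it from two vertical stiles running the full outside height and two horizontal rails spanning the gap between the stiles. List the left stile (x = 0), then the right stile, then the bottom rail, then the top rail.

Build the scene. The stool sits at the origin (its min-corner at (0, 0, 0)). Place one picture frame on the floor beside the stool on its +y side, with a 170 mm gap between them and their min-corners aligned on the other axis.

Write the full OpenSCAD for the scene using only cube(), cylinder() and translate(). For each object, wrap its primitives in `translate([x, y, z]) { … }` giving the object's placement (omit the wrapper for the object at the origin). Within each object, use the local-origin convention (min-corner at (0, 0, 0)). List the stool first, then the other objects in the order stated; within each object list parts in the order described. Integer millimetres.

translate([0, 0, 368]) cube([284, 353, 22]);
translate([19, 19, 0]) cylinder(h = 368, r = 19);
translate([265, 19, 0]) cylinder(h = 368, r = 19);
translate([19, 334, 0]) cylinder(h = 368, r = 19);
translate([265, 334, 0]) cylinder(h = 368, r = 19);
translate([0, 523, 0]) {
  cube([65, 32, 480]);
  translate([393, 0, 0]) cube([65, 32, 480]);
  translate([65, 0, 0]) cube([328, 32, 65]);
  translate([65, 0, 415]) cube([328, 32, 65]);
}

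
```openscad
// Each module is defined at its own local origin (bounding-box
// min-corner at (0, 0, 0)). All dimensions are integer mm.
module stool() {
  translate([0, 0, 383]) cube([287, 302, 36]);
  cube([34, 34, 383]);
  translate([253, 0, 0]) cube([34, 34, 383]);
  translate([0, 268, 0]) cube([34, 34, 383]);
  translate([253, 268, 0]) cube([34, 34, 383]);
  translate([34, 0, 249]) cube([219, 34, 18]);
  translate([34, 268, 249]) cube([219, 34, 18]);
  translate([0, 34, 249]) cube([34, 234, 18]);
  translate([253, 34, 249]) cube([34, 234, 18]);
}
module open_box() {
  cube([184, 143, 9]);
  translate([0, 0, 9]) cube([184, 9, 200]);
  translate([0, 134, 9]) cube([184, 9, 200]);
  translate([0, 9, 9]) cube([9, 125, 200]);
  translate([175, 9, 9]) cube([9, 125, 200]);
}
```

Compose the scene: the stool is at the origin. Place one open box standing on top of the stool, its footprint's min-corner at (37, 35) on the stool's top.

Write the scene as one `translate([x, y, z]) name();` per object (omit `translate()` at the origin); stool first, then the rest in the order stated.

stool();
translate([37, 35, 419]) open_box();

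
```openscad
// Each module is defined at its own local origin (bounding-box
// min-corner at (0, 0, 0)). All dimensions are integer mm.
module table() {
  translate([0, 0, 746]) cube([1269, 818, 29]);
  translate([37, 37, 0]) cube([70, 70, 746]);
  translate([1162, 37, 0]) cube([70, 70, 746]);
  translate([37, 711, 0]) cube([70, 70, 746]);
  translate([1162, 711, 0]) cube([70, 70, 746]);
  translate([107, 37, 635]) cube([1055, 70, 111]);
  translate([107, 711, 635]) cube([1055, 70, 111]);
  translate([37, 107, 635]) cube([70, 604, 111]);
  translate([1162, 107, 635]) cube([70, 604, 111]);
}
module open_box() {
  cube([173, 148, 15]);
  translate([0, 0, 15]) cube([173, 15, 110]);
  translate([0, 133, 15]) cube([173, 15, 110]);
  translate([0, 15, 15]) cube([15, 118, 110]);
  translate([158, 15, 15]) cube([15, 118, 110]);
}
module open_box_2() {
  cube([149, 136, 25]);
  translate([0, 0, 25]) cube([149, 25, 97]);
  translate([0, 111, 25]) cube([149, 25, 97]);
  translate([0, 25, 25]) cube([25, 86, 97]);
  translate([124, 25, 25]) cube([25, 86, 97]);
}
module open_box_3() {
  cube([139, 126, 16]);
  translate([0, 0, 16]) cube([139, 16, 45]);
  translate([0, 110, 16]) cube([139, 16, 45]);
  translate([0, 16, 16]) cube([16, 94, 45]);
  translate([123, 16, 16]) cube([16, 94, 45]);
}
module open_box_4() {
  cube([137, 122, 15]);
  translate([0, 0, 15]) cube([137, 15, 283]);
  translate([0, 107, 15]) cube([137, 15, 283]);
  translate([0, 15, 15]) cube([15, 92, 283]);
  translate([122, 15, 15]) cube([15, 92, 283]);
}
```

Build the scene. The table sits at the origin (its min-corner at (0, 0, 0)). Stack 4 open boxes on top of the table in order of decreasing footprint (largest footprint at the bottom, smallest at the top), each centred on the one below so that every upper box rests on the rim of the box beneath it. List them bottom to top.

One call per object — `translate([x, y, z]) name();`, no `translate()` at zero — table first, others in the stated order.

table();
translate([548, 335, 775]) open_box();
translate([560, 341, 900]) open_box_2();
translate([565, 346, 1022]) open_box_3();
translate([566, 348, 1083]) open_box_4();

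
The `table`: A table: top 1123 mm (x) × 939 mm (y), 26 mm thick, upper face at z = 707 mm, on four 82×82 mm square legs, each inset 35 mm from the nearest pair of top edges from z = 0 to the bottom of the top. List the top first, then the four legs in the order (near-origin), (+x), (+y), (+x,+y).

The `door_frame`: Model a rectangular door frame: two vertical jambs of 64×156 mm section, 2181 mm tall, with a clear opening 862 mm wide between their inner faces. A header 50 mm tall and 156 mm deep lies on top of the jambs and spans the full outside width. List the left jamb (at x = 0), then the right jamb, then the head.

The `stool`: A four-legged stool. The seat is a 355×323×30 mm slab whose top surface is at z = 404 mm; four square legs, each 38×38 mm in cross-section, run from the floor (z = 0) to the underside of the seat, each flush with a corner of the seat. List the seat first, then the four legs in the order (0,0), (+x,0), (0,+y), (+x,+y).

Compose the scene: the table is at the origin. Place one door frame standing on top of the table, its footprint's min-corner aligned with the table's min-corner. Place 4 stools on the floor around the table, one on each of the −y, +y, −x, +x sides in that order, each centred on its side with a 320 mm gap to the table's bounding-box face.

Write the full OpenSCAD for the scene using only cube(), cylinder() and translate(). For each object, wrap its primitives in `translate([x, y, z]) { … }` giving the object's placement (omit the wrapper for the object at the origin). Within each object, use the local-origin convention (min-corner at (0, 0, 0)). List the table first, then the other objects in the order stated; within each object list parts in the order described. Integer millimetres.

translate([0, 0, 681]) cube([1123, 939, 26]);
translate([35, 35, 0]) cube([82, 82, 681]);
translate([1006, 35, 0]) cube([82, 82, 681]);
translate([35, 822, 0]) cube([82, 82, 681]);
translate([1006, 822, 0]) cube([82, 82, 681]);
translate([0, 0, 707]) {
  cube([64, 156, 2181]);
  translate([926, 0, 0]) cube([64, 156, 2181]);
  translate([0, 0, 2181]) cube([990, 156, 50]);
}
translate([384, -643, 0]) {
  translate([0, 0, 374]) cube([355, 323, 30]);
  cube([38, 38, 374]);
  translate([317, 0, 0]) cube([38, 38, 374]);
  translate([0, 285, 0]) cube([38, 38, 374]);
  translate([317, 285, 0]) cube([38, 38, 374]);
}
translate([384, 1259, 0]) {
  translate([0, 0, 374]) cube([355, 323, 30]);
  cube([38, 38, 374]);
  translate([317, 0, 0]) cube([38, 38, 374]);
  translate([0, 285, 0]) cube([38, 38, 374]);
  translate([317, 285, 0]) cube([38, 38, 374]);
}
translate([-675, 308, 0]) {
  translate([0, 0, 374]) cube([355, 323, 30]);
  cube([38, 38, 374]);
  translate([317, 0, 0]) cube([38, 38, 374]);
  translate([0, 285, 0]) cube([38, 38, 374]);
  translate([317, 285, 0]) cube([38, 38, 374]);
}
translate([1443, 308, 0]) {
  translate([0, 0, 374]) cube([355, 323, 30]);
  cube([38, 38, 374]);
  translate([317, 0, 0]) cube([38, 38, 374]);
  translate([0, 285, 0]) cube([38, 38, 374]);
  translate([317, 285, 0]) cube([38, 38, 374]);
}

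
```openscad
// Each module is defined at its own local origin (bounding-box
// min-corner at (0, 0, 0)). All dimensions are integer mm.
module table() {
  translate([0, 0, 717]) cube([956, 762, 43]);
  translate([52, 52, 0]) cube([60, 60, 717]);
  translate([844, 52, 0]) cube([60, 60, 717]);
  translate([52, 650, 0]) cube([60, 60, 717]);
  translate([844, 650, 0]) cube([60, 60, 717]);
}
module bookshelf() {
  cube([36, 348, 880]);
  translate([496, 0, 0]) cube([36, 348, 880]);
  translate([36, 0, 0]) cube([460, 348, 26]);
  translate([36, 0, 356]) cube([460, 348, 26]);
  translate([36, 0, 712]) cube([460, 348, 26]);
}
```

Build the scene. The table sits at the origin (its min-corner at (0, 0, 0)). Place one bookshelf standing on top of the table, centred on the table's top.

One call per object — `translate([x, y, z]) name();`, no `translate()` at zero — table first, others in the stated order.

table();
translate([212, 207, 760]) bookshelf();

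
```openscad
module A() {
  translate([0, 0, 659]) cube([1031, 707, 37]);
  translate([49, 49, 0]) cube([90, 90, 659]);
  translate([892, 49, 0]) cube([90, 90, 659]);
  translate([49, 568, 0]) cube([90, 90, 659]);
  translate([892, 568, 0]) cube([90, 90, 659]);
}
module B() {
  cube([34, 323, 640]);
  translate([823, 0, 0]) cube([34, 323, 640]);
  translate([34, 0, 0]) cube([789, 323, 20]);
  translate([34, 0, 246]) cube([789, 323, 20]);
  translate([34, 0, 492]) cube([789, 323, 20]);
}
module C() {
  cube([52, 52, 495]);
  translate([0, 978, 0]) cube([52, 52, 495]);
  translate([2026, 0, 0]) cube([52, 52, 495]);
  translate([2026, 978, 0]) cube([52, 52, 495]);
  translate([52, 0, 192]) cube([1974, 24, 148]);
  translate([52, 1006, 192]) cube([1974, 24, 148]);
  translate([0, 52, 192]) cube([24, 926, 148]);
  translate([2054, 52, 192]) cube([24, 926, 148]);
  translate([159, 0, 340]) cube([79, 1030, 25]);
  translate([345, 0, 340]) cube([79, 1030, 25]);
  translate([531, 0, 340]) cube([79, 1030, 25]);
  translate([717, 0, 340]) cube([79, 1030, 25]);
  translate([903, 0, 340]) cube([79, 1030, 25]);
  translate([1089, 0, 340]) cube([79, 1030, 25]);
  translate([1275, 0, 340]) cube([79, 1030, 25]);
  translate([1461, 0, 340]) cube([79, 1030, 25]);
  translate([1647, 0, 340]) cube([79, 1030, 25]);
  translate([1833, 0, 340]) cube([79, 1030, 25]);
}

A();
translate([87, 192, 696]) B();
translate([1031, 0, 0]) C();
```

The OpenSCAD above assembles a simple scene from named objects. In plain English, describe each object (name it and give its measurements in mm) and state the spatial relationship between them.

A is a table with a 1031×707 mm rectangular top, 37 mm thick, top surface at z = 696 mm, supported by four 90×90 mm square legs, each inset 49 mm from the nearest pair of top edges, running from the floor.

B is a bookshelf 857 mm wide overall, 323 mm deep and 640 mm tall. The two sides are 34 mm thick vertical panels. 3 horizontal shelves of 20 mm thickness span between the inner faces of the sides; the lowest shelf sits on the floor and shelves are stacked with a clear vertical gap of 226 mm between each pair.

C is a bed frame 2078 mm long (x) by 1030 mm wide (y). Four 52×52 mm corner posts, 495 mm tall, at the corners of the footprint. Four rails of 24 mm thickness and 148 mm height run between adjacent posts with their undersides at z = 192 mm, their outer faces flush with the outside of the frame (the two x-running rails run between the posts' inner faces; the two y-running rails run between the posts' inner faces). 10 slats, each 79 mm wide (x) and 25 mm thick, lie across the top of the two x-running rails, running the full 1030 mm width of the frame in y; the slats are evenly spaced along x between the inner faces of the end posts with equal gaps (rounded down to the nearest mm) at the −x end and between each pair — any rounding remainder accumulates at the +x end.

The bookshelf is on top of the table, centred. The bed frame is against the table's +x side, with their −y faces flush.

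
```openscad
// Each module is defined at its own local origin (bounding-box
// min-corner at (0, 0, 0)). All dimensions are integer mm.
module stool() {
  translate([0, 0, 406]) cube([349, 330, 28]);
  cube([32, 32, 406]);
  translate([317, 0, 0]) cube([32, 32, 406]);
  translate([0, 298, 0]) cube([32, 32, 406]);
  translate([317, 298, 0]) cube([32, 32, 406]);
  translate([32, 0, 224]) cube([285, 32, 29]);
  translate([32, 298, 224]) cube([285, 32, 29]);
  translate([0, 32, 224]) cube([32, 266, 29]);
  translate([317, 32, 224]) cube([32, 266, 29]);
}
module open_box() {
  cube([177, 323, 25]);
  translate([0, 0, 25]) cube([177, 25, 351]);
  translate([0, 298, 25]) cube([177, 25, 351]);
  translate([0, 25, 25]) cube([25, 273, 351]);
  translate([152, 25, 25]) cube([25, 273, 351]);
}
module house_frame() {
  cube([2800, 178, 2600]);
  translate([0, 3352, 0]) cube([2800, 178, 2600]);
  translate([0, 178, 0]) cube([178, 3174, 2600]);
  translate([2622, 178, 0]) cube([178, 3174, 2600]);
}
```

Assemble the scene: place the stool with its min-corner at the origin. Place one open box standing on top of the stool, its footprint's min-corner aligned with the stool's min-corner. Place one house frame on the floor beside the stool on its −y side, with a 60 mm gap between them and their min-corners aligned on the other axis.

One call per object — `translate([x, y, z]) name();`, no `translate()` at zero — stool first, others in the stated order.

stool();
translate([0, 0, 434]) open_box();
translate([0, -3590, 0]) house_frame();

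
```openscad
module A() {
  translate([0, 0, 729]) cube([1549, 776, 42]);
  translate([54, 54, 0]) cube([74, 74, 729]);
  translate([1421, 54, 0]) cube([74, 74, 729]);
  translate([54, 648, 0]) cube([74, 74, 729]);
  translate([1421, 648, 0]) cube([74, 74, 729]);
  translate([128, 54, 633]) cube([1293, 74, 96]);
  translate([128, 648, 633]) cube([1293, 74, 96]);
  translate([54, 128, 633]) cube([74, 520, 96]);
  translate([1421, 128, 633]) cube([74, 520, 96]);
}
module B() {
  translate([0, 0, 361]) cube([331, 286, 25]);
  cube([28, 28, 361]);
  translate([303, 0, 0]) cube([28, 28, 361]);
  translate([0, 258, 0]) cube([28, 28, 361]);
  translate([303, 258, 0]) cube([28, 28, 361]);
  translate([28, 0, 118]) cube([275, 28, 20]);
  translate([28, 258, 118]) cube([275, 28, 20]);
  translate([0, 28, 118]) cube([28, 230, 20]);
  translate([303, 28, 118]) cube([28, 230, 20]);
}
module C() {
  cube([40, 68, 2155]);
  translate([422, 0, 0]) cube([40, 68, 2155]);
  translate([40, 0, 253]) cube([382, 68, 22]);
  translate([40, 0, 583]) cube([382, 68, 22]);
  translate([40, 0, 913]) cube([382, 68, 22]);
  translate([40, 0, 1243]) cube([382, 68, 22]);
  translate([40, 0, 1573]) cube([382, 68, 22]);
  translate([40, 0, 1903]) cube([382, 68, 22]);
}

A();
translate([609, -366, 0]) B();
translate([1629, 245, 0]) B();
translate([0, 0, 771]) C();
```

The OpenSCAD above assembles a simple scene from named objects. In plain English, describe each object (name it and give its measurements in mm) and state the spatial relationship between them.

A is a table with a 1549×776 mm rectangular top, 42 mm thick, top surface at z = 771 mm, supported by four 74×74 mm square legs, each inset 54 mm from the nearest pair of top edges, running from the floor. Four apron rails, 74 mm thick and 96 mm tall, run between adjacent legs with their top edges flush with the underside of the top and their outer faces flush with the legs' outer faces.

B is a four-legged stool. The seat is 331×286 mm, 25 mm thick, top at z = 386 mm. It stands on four square legs, each 28×28 mm in cross-section, from z = 0 to the seat underside, each flush with a corner of the seat. Four stretchers, 28 mm wide and 20 mm tall, connect adjacent legs with their undersides at z = 118 mm, each running between the inner faces of the legs it joins and aligned with the legs' outer faces on the other axis.

C is a straight ladder. Two 40×68 mm vertical rails, 2155 mm tall, stand 462 mm apart (outside-to-outside) with their front faces coplanar on the −y side. 6 rungs, each 68 mm deep and 22 mm tall, span between the inner faces of the rails, front faces flush with the rails. The lowest rung's underside is at z = 253 mm and rungs are spaced 330 mm apart (underside to underside).

Two stools sit around the table at the −y, +x sides. The ladder is on top of the table.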